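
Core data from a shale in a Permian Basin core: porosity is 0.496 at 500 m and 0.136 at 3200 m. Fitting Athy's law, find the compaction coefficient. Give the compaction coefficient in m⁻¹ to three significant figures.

Working in km (1 km = 1000 m; k in km⁻¹ = k in m⁻¹ × 1000):
Athy: n(z) = n₀ e^(−kz) ⇒ n₁/n₂ = e^{k(z₂−z₁)} ⇒ k = ln(n₁/n₂)/(z₂−z₁)
k = ln(0.496/0.136) / (3.2 − 0.5) = ln(3.647) / 2.7 = 1.2939 / 2.7 = 0.4792 km⁻¹

0.000479 m⁻¹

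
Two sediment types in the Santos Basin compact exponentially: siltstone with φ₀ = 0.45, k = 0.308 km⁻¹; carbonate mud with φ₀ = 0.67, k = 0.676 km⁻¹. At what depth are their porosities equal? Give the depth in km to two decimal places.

Set φ₀ₐ e^(−kₐZ) = φ₀ᵦ e^(−kᵦZ) ⇒ ln(φ₀ₐ/φ₀ᵦ) = (kₐ − kᵦ)·Z
Z = ln(0.45/0.67) / (0.308 − 0.676) = -0.3980 / -0.368 = 1.082 km

1.08 km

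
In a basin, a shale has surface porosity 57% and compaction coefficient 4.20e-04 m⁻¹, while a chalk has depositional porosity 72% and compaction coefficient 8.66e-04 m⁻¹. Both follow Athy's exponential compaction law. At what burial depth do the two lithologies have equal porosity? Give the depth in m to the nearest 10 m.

520 m

Working in km (1 km = 1000 m; k in km⁻¹ = k in m⁻¹ × 1000):
Set phi₀ₐ e^(−kₐd) = phi₀ᵦ e^(−kᵦd) ⇒ ln(phi₀ₐ/phi₀ᵦ) = (kₐ − kᵦ)·d
d = ln(0.57/0.72) / (0.42 − 0.866) = -0.2336 / -0.446 = 0.524 km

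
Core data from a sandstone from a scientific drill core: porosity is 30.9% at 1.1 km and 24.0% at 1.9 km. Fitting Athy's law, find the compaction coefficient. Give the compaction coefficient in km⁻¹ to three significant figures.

0.316 km⁻¹

Athy: n(d) = n₀ e^(−βd) ⇒ n₁/n₂ = e^{β(d₂−d₁)} ⇒ β = ln(n₁/n₂)/(d₂−d₁)
β = ln(0.309/0.24) / (1.9 − 1.1) = ln(1.288) / 0.8 = 0.2527 / 0.8 = 0.3159 km⁻¹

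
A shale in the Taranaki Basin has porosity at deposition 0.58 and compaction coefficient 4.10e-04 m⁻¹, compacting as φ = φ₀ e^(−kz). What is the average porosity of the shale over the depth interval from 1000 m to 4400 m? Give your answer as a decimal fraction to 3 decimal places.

0.208

Working in km (1 km = 1000 m; k in km⁻¹ = k in m⁻¹ × 1000):
⟨φ⟩ = (1/(z₂−z₁)) ∫ φ₀ e^(−kz) dz = φ₀·(e^(−k·z₁) − e^(−k·z₂)) / (k·(z₂−z₁))
e^(−0.41×1) = 0.6637; e^(−0.41×4.4) = 0.1646
⟨φ⟩ = 0.58 × (0.6637 − 0.1646) / (0.41 × 3.4) = 0.58 × 0.3580 = 0.2076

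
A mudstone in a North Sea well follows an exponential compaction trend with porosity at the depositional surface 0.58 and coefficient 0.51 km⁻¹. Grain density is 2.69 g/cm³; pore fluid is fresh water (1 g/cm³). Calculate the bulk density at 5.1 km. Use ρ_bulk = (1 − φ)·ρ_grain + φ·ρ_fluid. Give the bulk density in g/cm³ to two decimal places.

2.62 g/cm³

Porosity at depth: φ = 0.58·exp(−0.51×5.1) = 0.58×0.0742 = 0.0430
Bulk density: ρ_b = (1−φ)ρ_g + φ·ρ_f = 0.9570×2.69 + 0.0430×1
       = 2.574 + 0.043 = 2.617 g/cm³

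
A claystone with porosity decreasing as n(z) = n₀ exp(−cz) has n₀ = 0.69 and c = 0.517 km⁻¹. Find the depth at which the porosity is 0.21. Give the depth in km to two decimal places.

2.30 km

Invert Athy's law: z = ln(n₀/n) / c
z = ln(0.69/0.21) / 0.517 = ln(3.286) / 0.517 = 1.1896 / 0.517 = 2.301 km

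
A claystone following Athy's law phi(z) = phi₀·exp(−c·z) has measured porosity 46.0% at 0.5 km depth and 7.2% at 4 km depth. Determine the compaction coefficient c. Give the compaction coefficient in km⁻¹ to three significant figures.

0.530 km⁻¹

Athy: phi(z) = phi₀ e^(−cz) ⇒ phi₁/phi₂ = e^{c(z₂−z₁)} ⇒ c = ln(phi₁/phi₂)/(z₂−z₁)
c = ln(0.46/0.072) / (4 − 0.5) = ln(6.389) / 3.5 = 1.8546 / 3.5 = 0.5299 km⁻¹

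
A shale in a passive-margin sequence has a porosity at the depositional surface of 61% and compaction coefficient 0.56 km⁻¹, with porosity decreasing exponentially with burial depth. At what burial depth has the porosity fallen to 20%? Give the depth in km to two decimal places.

Invert Athy's law: z = ln(φ₀/φ) / c
z = ln(0.61/0.2) / 0.56 = ln(3.05) / 0.56 = 1.1151 / 0.56 = 1.991 km

1.99 km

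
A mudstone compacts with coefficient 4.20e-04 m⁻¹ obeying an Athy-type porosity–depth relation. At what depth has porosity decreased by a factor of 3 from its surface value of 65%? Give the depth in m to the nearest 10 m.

2620 m

Working in km (1 km = 1000 m; c in km⁻¹ = c in m⁻¹ × 1000):
φ/φ₀ = 1/3 ⇒ exp(−c·Z) = 1/3 ⇒ Z = ln(3) / c
Z = 1.0986 / 0.42 = 2.616 km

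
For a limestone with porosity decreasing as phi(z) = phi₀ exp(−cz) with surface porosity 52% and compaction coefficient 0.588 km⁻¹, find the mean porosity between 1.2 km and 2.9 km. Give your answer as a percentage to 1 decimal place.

⟨phi⟩ = (1/(z₂−z₁)) ∫ phi₀ e^(−cz) dz = phi₀·(e^(−c·z₁) − e^(−c·z₂)) / (c·(z₂−z₁))
e^(−0.588×1.2) = 0.4938; e^(−0.588×2.9) = 0.1817
⟨phi⟩ = 0.52 × (0.4938 − 0.1817) / (0.588 × 1.7) = 0.52 × 0.3122 = 0.1623

16.2%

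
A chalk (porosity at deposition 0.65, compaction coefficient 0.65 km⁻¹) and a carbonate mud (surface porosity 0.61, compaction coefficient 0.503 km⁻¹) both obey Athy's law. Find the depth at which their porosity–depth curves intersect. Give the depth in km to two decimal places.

0.43 km

Set phi₀ₐ e^(−βₐZ) = phi₀ᵦ e^(−βᵦZ) ⇒ ln(phi₀ₐ/phi₀ᵦ) = (βₐ − βᵦ)·Z
Z = ln(0.65/0.61) / (0.65 − 0.503) = 0.0635 / 0.147 = 0.432 km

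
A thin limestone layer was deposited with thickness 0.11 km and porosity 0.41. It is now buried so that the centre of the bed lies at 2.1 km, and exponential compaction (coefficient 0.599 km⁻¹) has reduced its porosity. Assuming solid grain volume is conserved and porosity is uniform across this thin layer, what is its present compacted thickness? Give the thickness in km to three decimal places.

0.073 km

Porosity at 2.1 km: phi = 0.41·exp(−0.599×2.1) = 0.1165
Solid-volume conservation: h(1−phi) = h₀(1−phi₀) ⇒ h = h₀·(1−phi₀)/(1−phi)
h = 0.11 × (1 − 0.41)/(1 − 0.1165) = 0.11 × 0.6678 = 0.0735 km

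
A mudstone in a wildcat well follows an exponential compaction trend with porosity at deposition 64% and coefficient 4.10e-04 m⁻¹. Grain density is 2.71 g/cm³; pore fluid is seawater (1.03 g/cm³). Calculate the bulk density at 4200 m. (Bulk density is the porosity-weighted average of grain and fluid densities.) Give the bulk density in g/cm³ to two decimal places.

Working in km (1 km = 1000 m; β in km⁻¹ = β in m⁻¹ × 1000):
Porosity at depth: n = 0.64·exp(−0.41×4.2) = 0.64×0.1787 = 0.1144
Bulk density: ρ_b = (1−n)ρ_g + n·ρ_f = 0.8856×2.71 + 0.1144×1.03
       = 2.400 + 0.118 = 2.518 g/cm³

2.52 g/cm³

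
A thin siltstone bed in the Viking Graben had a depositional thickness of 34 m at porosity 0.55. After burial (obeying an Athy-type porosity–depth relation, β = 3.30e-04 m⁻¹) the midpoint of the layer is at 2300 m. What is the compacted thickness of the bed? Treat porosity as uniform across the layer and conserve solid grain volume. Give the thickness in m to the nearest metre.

Working in km (1 km = 1000 m; β in km⁻¹ = β in m⁻¹ × 1000):
Porosity at 2.3 km: phi = 0.55·exp(−0.33×2.3) = 0.2575
Solid-volume conservation: h(1−phi) = h₀(1−phi₀) ⇒ h = h₀·(1−phi₀)/(1−phi)
h = 0.034 × (1 − 0.55)/(1 − 0.2575) = 0.034 × 0.6060 = 0.0206 km

21 m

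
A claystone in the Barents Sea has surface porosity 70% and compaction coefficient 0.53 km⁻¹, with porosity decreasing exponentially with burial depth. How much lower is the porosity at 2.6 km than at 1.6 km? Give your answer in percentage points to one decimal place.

φ(1.6) = 0.7·e^(−0.53×1.6) = 0.2998
φ(2.6) = 0.7·e^(−0.53×2.6) = 0.1765
Δφ = 0.2998 − 0.1765 = 0.1233

12.3 percentage points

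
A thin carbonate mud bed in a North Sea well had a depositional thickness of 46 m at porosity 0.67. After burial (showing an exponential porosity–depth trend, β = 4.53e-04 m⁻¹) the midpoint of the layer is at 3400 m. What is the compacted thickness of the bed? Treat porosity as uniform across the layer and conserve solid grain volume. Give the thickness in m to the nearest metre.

18 m

Working in km (1 km = 1000 m; β in km⁻¹ = β in m⁻¹ × 1000):
Porosity at 3.4 km: φ = 0.67·exp(−0.453×3.4) = 0.1436
Solid-volume conservation: h(1−φ) = h₀(1−φ₀) ⇒ h = h₀·(1−φ₀)/(1−φ)
h = 0.046 × (1 − 0.67)/(1 − 0.1436) = 0.046 × 0.3853 = 0.0177 km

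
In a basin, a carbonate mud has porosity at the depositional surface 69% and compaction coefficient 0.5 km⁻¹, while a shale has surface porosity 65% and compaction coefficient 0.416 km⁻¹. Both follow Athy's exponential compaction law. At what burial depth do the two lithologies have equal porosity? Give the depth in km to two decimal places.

0.71 km

Set n₀ₐ e^(−βₐd) = n₀ᵦ e^(−βᵦd) ⇒ ln(n₀ₐ/n₀ᵦ) = (βₐ − βᵦ)·d
d = ln(0.69/0.65) / (0.5 − 0.416) = 0.0597 / 0.084 = 0.711 km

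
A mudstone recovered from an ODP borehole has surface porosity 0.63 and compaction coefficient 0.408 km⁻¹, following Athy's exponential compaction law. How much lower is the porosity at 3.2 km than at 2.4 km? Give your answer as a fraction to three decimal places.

φ(2.4) = 0.63·e^(−0.408×2.4) = 0.2366
φ(3.2) = 0.63·e^(−0.408×3.2) = 0.1707
Δφ = 0.2366 − 0.1707 = 0.0659

0.066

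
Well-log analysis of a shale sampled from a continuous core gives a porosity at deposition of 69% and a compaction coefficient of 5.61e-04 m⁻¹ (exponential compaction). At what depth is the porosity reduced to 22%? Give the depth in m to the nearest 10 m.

Working in km (1 km = 1000 m; β in km⁻¹ = β in m⁻¹ × 1000):
Invert Athy's law: d = ln(phi₀/phi) / β
d = ln(0.69/0.22) / 0.561 = ln(3.136) / 0.561 = 1.1431 / 0.561 = 2.038 km

2040 m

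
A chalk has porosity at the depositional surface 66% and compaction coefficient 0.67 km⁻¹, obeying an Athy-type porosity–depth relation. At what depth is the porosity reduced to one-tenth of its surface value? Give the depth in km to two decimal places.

3.44 km

φ/φ₀ = 1/10 ⇒ exp(−β·z) = 1/10 ⇒ z = ln(10) / β
z = 2.3026 / 0.67 = 3.437 km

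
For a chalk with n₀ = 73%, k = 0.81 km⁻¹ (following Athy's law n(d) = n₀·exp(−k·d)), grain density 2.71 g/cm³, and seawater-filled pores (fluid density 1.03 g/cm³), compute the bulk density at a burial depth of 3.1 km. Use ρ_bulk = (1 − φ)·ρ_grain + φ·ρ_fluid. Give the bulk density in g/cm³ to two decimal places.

Porosity at depth: n = 0.73·exp(−0.81×3.1) = 0.73×0.0812 = 0.0593
Bulk density: ρ_b = (1−n)ρ_g + n·ρ_f = 0.9407×2.71 + 0.0593×1.03
       = 2.549 + 0.061 = 2.610 g/cm³

2.61 g/cm³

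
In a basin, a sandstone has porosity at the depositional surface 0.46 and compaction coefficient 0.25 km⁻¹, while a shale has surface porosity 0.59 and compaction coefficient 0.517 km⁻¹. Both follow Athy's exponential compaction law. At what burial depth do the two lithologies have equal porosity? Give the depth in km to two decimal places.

0.93 km

Set n₀ₐ e^(−kₐz) = n₀ᵦ e^(−kᵦz) ⇒ ln(n₀ₐ/n₀ᵦ) = (kₐ − kᵦ)·z
z = ln(0.46/0.59) / (0.25 − 0.517) = -0.2489 / -0.267 = 0.932 km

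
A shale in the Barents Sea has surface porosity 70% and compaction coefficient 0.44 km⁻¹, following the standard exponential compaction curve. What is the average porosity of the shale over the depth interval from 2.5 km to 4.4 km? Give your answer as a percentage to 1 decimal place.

⟨n⟩ = (1/(d₂−d₁)) ∫ n₀ e^(−kd) dd = n₀·(e^(−k·d₁) − e^(−k·d₂)) / (k·(d₂−d₁))
e^(−0.44×2.5) = 0.3329; e^(−0.44×4.4) = 0.1443
⟨n⟩ = 0.7 × (0.3329 − 0.1443) / (0.44 × 1.9) = 0.7 × 0.2256 = 0.1579

15.8%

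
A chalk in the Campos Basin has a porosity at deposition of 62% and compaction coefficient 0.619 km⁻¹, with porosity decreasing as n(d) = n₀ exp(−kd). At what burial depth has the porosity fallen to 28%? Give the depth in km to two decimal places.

1.28 km

Invert Athy's law: d = ln(n₀/n) / k
d = ln(0.62/0.28) / 0.619 = ln(2.214) / 0.619 = 0.7949 / 0.619 = 1.284 km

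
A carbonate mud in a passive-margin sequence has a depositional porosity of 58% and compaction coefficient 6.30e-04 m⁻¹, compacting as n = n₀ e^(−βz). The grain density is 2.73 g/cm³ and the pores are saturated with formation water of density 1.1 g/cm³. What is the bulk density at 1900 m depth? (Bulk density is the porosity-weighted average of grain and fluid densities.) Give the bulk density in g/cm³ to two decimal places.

Working in km (1 km = 1000 m; β in km⁻¹ = β in m⁻¹ × 1000):
Porosity at depth: n = 0.58·exp(−0.63×1.9) = 0.58×0.3021 = 0.1752
Bulk density: ρ_b = (1−n)ρ_g + n·ρ_f = 0.8248×2.73 + 0.1752×1.1
       = 2.252 + 0.193 = 2.444 g/cm³

2.44 g/cm³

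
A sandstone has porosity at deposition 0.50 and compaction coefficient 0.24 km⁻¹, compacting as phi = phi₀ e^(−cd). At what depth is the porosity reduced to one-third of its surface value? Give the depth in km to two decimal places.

4.58 km

phi/phi₀ = 1/3 ⇒ exp(−c·d) = 1/3 ⇒ d = ln(3) / c
d = 1.0986 / 0.24 = 4.578 km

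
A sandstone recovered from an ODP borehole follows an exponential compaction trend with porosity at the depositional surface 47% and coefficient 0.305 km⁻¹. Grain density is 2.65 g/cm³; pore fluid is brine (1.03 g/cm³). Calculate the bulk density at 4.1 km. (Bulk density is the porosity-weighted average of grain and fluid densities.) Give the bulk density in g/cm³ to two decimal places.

2.43 g/cm³

Porosity at depth: n = 0.47·exp(−0.305×4.1) = 0.47×0.2864 = 0.1346
Bulk density: ρ_b = (1−n)ρ_g + n·ρ_f = 0.8654×2.65 + 0.1346×1.03
       = 2.293 + 0.139 = 2.432 g/cm³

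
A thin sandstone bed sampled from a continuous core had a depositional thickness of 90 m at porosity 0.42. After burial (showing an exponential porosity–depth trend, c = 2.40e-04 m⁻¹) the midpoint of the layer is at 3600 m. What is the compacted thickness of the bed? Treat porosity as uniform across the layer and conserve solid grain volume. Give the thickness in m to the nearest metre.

63 m

Working in km (1 km = 1000 m; c in km⁻¹ = c in m⁻¹ × 1000):
Porosity at 3.6 km: φ = 0.42·exp(−0.24×3.6) = 0.1770
Solid-volume conservation: h(1−φ) = h₀(1−φ₀) ⇒ h = h₀·(1−φ₀)/(1−φ)
h = 0.09 × (1 − 0.42)/(1 − 0.1770) = 0.09 × 0.7048 = 0.0634 km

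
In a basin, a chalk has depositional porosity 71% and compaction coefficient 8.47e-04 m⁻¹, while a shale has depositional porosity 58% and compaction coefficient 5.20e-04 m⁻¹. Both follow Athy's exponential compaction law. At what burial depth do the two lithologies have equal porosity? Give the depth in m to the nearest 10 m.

620 m

Working in km (1 km = 1000 m; β in km⁻¹ = β in m⁻¹ × 1000):
Set φ₀ₐ e^(−βₐd) = φ₀ᵦ e^(−βᵦd) ⇒ ln(φ₀ₐ/φ₀ᵦ) = (βₐ − βᵦ)·d
d = ln(0.71/0.58) / (0.847 − 0.52) = 0.2022 / 0.327 = 0.618 km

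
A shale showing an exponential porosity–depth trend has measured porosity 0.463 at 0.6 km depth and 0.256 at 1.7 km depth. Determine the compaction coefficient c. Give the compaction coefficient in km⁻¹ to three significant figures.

0.539 km⁻¹

Athy: phi(z) = phi₀ e^(−cz) ⇒ phi₁/phi₂ = e^{c(z₂−z₁)} ⇒ c = ln(phi₁/phi₂)/(z₂−z₁)
c = ln(0.463/0.256) / (1.7 − 0.6) = ln(1.809) / 1.1 = 0.5925 / 1.1 = 0.5387 km⁻¹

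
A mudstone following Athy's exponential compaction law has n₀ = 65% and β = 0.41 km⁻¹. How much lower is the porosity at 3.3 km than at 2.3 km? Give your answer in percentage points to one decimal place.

n(2.3) = 0.65·e^(−0.41×2.3) = 0.2531
n(3.3) = 0.65·e^(−0.41×3.3) = 0.1680
Δn = 0.2531 − 0.1680 = 0.0851

8.5 percentage points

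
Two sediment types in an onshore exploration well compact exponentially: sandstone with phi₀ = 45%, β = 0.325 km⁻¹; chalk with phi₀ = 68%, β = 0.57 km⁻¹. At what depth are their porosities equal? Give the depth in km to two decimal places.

1.69 km

Set phi₀ₐ e^(−βₐz) = phi₀ᵦ e^(−βᵦz) ⇒ ln(phi₀ₐ/phi₀ᵦ) = (βₐ − βᵦ)·z
z = ln(0.45/0.68) / (0.325 − 0.57) = -0.4128 / -0.245 = 1.685 km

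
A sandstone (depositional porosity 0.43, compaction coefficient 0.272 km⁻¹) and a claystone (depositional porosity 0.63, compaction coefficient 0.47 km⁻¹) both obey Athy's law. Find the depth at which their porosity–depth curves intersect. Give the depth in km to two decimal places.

Set n₀ₐ e^(−kₐd) = n₀ᵦ e^(−kᵦd) ⇒ ln(n₀ₐ/n₀ᵦ) = (kₐ − kᵦ)·d
d = ln(0.43/0.63) / (0.272 − 0.47) = -0.3819 / -0.198 = 1.929 km

1.93 km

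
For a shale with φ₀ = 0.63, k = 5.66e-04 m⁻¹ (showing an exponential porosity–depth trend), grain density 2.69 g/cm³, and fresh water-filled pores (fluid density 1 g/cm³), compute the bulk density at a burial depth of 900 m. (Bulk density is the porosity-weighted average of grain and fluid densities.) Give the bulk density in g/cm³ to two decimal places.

Working in km (1 km = 1000 m; k in km⁻¹ = k in m⁻¹ × 1000):
Porosity at depth: φ = 0.63·exp(−0.566×0.9) = 0.63×0.6009 = 0.3785
Bulk density: ρ_b = (1−φ)ρ_g + φ·ρ_f = 0.6215×2.69 + 0.3785×1
       = 1.672 + 0.379 = 2.050 g/cm³

2.05 g/cm³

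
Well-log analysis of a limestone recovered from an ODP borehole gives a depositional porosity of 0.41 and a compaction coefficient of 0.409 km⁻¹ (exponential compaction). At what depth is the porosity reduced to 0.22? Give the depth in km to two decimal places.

Invert Athy's law: d = ln(n₀/n) / c
d = ln(0.41/0.22) / 0.409 = ln(1.864) / 0.409 = 0.6225 / 0.409 = 1.522 km

1.52 km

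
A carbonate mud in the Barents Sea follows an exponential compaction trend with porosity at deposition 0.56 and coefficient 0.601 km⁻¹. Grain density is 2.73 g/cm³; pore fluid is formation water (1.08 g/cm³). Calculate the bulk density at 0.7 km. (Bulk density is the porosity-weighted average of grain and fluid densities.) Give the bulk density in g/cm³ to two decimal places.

2.12 g/cm³

Porosity at depth: phi = 0.56·exp(−0.601×0.7) = 0.56×0.6566 = 0.3677
Bulk density: ρ_b = (1−phi)ρ_g + phi·ρ_f = 0.6323×2.73 + 0.3677×1.08
       = 1.726 + 0.397 = 2.123 g/cm³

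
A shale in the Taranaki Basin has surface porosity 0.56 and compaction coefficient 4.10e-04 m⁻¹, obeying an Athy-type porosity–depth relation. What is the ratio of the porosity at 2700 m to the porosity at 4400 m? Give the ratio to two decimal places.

2.01

Working in km (1 km = 1000 m; k in km⁻¹ = k in m⁻¹ × 1000):
phi(Z₁)/phi(Z₂) = e^(−k·Z₁)/e^(−k·Z₂) = e^{k(Z₂−Z₁)}
= exp(0.41 × 1.7) = exp(0.697) = 2.0077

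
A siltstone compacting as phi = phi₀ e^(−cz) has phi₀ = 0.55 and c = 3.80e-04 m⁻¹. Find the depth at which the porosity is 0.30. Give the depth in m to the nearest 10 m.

Working in km (1 km = 1000 m; c in km⁻¹ = c in m⁻¹ × 1000):
Invert Athy's law: z = ln(phi₀/phi) / c
z = ln(0.55/0.3) / 0.38 = ln(1.833) / 0.38 = 0.6061 / 0.38 = 1.595 km

1600 m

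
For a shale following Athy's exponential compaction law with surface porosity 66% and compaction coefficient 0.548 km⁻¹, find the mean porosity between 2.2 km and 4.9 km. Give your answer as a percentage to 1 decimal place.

⟨phi⟩ = (1/(d₂−d₁)) ∫ phi₀ e^(−βd) dd = phi₀·(e^(−β·d₁) − e^(−β·d₂)) / (β·(d₂−d₁))
e^(−0.548×2.2) = 0.2995; e^(−0.548×4.9) = 0.0682
⟨phi⟩ = 0.66 × (0.2995 − 0.0682) / (0.548 × 2.7) = 0.66 × 0.1563 = 0.1032

10.3%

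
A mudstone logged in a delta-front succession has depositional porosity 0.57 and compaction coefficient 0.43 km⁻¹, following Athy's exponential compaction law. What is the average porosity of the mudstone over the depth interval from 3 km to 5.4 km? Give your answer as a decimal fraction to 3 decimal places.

⟨phi⟩ = (1/(z₂−z₁)) ∫ phi₀ e^(−βz) dz = phi₀·(e^(−β·z₁) − e^(−β·z₂)) / (β·(z₂−z₁))
e^(−0.43×3) = 0.2753; e^(−0.43×5.4) = 0.0981
⟨phi⟩ = 0.57 × (0.2753 − 0.0981) / (0.43 × 2.4) = 0.57 × 0.1717 = 0.0979

0.098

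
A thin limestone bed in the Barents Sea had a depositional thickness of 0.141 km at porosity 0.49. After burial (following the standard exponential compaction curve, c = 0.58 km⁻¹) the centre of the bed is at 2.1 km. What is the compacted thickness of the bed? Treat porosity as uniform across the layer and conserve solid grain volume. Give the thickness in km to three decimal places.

Porosity at 2.1 km: phi = 0.49·exp(−0.58×2.1) = 0.1450
Solid-volume conservation: h(1−phi) = h₀(1−phi₀) ⇒ h = h₀·(1−phi₀)/(1−phi)
h = 0.141 × (1 − 0.49)/(1 − 0.1450) = 0.141 × 0.5965 = 0.0841 km

0.084 km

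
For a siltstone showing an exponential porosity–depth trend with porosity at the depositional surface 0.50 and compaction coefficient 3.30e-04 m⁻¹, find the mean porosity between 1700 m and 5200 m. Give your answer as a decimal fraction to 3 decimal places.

Working in km (1 km = 1000 m; c in km⁻¹ = c in m⁻¹ × 1000):
⟨phi⟩ = (1/(z₂−z₁)) ∫ phi₀ e^(−cz) dz = phi₀·(e^(−c·z₁) − e^(−c·z₂)) / (c·(z₂−z₁))
e^(−0.33×1.7) = 0.5706; e^(−0.33×5.2) = 0.1798
⟨phi⟩ = 0.5 × (0.5706 − 0.1798) / (0.33 × 3.5) = 0.5 × 0.3384 = 0.1692

0.169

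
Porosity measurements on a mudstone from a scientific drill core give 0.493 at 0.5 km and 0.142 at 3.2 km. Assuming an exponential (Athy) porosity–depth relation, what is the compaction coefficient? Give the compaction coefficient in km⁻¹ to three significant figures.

Athy: n(d) = n₀ e^(−βd) ⇒ n₁/n₂ = e^{β(d₂−d₁)} ⇒ β = ln(n₁/n₂)/(d₂−d₁)
β = ln(0.493/0.142) / (3.2 − 0.5) = ln(3.472) / 2.7 = 1.2447 / 2.7 = 0.461 km⁻¹

0.461 km⁻¹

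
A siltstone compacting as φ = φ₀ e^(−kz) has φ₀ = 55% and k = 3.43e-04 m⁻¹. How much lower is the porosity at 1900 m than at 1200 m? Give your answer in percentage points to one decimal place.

Working in km (1 km = 1000 m; k in km⁻¹ = k in m⁻¹ × 1000):
φ(1.2) = 0.55·e^(−0.343×1.2) = 0.3644
φ(1.9) = 0.55·e^(−0.343×1.9) = 0.2866
Δφ = 0.3644 − 0.2866 = 0.0778

7.8 percentage points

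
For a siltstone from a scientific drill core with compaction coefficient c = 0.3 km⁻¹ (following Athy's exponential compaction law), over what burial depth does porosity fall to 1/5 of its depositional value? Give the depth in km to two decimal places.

n/n₀ = 1/5 ⇒ exp(−c·d) = 1/5 ⇒ d = ln(5) / c
d = 1.6094 / 0.3 = 5.365 km

5.36 km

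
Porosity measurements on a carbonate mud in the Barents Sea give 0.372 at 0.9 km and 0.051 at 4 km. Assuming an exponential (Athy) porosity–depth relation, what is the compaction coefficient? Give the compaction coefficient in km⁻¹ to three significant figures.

Athy: φ(z) = φ₀ e^(−cz) ⇒ φ₁/φ₂ = e^{c(z₂−z₁)} ⇒ c = ln(φ₁/φ₂)/(z₂−z₁)
c = ln(0.372/0.051) / (4 − 0.9) = ln(7.294) / 3.1 = 1.9871 / 3.1 = 0.641 km⁻¹

0.641 km⁻¹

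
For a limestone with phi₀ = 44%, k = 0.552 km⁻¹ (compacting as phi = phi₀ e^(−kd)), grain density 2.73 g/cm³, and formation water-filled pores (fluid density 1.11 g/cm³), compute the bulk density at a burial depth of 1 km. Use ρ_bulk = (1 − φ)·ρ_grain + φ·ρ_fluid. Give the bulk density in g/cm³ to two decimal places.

2.32 g/cm³

Porosity at depth: phi = 0.44·exp(−0.552×1) = 0.44×0.5758 = 0.2534
Bulk density: ρ_b = (1−phi)ρ_g + phi·ρ_f = 0.7466×2.73 + 0.2534×1.11
       = 2.038 + 0.281 = 2.320 g/cm³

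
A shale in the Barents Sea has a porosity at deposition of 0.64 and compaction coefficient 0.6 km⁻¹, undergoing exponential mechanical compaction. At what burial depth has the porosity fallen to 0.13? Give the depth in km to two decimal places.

Invert Athy's law: z = ln(φ₀/φ) / k
z = ln(0.64/0.13) / 0.6 = ln(4.923) / 0.6 = 1.5939 / 0.6 = 2.657 km

2.66 km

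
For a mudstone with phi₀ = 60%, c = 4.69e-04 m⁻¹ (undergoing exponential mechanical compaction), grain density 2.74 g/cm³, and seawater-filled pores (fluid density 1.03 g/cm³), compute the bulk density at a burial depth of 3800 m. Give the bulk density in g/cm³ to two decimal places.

Working in km (1 km = 1000 m; c in km⁻¹ = c in m⁻¹ × 1000):
Porosity at depth: phi = 0.6·exp(−0.469×3.8) = 0.6×0.1683 = 0.1010
Bulk density: ρ_b = (1−phi)ρ_g + phi·ρ_f = 0.8990×2.74 + 0.1010×1.03
       = 2.463 + 0.104 = 2.567 g/cm³

2.57 g/cm³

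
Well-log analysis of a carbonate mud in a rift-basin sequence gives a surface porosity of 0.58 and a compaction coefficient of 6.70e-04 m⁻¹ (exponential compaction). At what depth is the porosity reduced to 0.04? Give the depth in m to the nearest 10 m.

Working in km (1 km = 1000 m; c in km⁻¹ = c in m⁻¹ × 1000):
Invert Athy's law: d = ln(φ₀/φ) / c
d = ln(0.58/0.04) / 0.67 = ln(14.5) / 0.67 = 2.6741 / 0.67 = 3.991 km

3990 m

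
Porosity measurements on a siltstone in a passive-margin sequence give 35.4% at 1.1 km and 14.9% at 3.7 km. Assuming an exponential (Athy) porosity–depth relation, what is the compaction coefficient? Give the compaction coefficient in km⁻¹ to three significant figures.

Athy: phi(z) = phi₀ e^(−βz) ⇒ phi₁/phi₂ = e^{β(z₂−z₁)} ⇒ β = ln(phi₁/phi₂)/(z₂−z₁)
β = ln(0.354/0.149) / (3.7 − 1.1) = ln(2.376) / 2.6 = 0.8654 / 2.6 = 0.3328 km⁻¹

0.333 km⁻¹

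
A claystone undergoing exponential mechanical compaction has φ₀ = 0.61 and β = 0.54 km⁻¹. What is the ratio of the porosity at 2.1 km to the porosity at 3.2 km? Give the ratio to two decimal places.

φ(Z₁)/φ(Z₂) = e^(−β·Z₁)/e^(−β·Z₂) = e^{β(Z₂−Z₁)}
= exp(0.54 × 1.1) = exp(0.594) = 1.8112

1.81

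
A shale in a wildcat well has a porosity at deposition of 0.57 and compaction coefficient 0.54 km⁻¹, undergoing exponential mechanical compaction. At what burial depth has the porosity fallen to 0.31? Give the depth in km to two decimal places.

Invert Athy's law: z = ln(φ₀/φ) / c
z = ln(0.57/0.31) / 0.54 = ln(1.839) / 0.54 = 0.6091 / 0.54 = 1.128 km

1.13 km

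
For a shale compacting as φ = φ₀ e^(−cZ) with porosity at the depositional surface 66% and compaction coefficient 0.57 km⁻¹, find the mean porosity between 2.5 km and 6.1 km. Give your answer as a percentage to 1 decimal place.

6.7%

⟨φ⟩ = (1/(Z₂−Z₁)) ∫ φ₀ e^(−cZ) dZ = φ₀·(e^(−c·Z₁) − e^(−c·Z₂)) / (c·(Z₂−Z₁))
e^(−0.57×2.5) = 0.2405; e^(−0.57×6.1) = 0.0309
⟨φ⟩ = 0.66 × (0.2405 − 0.0309) / (0.57 × 3.6) = 0.66 × 0.1021 = 0.0674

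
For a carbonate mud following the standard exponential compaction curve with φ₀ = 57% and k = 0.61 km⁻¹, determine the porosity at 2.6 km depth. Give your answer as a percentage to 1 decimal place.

φ = φ₀·exp(−k·Z) = 0.57 × exp(−0.61 × 2.6) = 0.57 × exp(−1.586)
  = 0.57 × 0.2047 = 0.1167

11.7%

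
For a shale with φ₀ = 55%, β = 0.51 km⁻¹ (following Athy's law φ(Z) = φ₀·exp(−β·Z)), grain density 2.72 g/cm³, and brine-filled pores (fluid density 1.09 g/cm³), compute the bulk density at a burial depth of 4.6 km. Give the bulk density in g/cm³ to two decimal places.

Porosity at depth: φ = 0.55·exp(−0.51×4.6) = 0.55×0.0958 = 0.0527
Bulk density: ρ_b = (1−φ)ρ_g + φ·ρ_f = 0.9473×2.72 + 0.0527×1.09
       = 2.577 + 0.057 = 2.634 g/cm³

2.63 g/cm³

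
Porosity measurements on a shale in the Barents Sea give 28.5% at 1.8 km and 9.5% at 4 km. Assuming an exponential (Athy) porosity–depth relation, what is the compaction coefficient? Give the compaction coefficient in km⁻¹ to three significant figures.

Athy: φ(d) = φ₀ e^(−kd) ⇒ φ₁/φ₂ = e^{k(d₂−d₁)} ⇒ k = ln(φ₁/φ₂)/(d₂−d₁)
k = ln(0.285/0.095) / (4 − 1.8) = ln(3) / 2.2 = 1.0986 / 2.2 = 0.4994 km⁻¹

0.499 km⁻¹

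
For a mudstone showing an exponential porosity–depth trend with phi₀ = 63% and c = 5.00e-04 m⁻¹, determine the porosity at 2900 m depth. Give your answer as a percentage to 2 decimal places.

14.78%

Working in km (1 km = 1000 m; c in km⁻¹ = c in m⁻¹ × 1000):
phi = phi₀·exp(−c·d) = 0.63 × exp(−0.5 × 2.9) = 0.63 × exp(−1.45)
  = 0.63 × 0.2346 = 0.1478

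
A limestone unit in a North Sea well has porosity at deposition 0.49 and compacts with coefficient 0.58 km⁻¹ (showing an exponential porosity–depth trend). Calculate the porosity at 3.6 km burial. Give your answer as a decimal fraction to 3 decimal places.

phi = phi₀·exp(−k·Z) = 0.49 × exp(−0.58 × 3.6) = 0.49 × exp(−2.088)
  = 0.49 × 0.1239 = 0.0607

0.061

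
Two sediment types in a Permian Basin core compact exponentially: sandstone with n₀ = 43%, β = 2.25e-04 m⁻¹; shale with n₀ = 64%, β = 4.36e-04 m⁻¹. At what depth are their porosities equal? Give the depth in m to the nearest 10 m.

1880 m

Working in km (1 km = 1000 m; β in km⁻¹ = β in m⁻¹ × 1000):
Set n₀ₐ e^(−βₐd) = n₀ᵦ e^(−βᵦd) ⇒ ln(n₀ₐ/n₀ᵦ) = (βₐ − βᵦ)·d
d = ln(0.43/0.64) / (0.225 − 0.436) = -0.3977 / -0.211 = 1.885 km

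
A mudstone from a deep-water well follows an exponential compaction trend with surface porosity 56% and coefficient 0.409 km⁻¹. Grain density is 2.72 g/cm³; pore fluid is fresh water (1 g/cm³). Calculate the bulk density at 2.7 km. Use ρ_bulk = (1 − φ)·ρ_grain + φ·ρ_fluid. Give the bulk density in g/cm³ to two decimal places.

2.40 g/cm³

Porosity at depth: n = 0.56·exp(−0.409×2.7) = 0.56×0.3314 = 0.1856
Bulk density: ρ_b = (1−n)ρ_g + n·ρ_f = 0.8144×2.72 + 0.1856×1
       = 2.215 + 0.186 = 2.401 g/cm³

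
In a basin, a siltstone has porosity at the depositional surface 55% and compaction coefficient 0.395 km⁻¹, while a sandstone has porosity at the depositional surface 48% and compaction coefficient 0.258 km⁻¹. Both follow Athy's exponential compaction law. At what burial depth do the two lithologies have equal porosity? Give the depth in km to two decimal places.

Set φ₀ₐ e^(−kₐZ) = φ₀ᵦ e^(−kᵦZ) ⇒ ln(φ₀ₐ/φ₀ᵦ) = (kₐ − kᵦ)·Z
Z = ln(0.55/0.48) / (0.395 − 0.258) = 0.1361 / 0.137 = 0.994 km

0.99 km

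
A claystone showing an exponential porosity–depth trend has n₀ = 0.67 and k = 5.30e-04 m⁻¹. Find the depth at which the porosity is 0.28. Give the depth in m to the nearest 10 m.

1650 m

Working in km (1 km = 1000 m; k in km⁻¹ = k in m⁻¹ × 1000):
Invert Athy's law: z = ln(n₀/n) / k
z = ln(0.67/0.28) / 0.53 = ln(2.393) / 0.53 = 0.8725 / 0.53 = 1.646 km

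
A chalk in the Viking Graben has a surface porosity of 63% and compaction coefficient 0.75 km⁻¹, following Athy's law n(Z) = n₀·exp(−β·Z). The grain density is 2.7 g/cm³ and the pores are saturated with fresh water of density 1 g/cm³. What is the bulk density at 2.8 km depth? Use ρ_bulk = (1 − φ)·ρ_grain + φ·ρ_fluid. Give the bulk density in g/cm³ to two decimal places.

2.57 g/cm³

Porosity at depth: n = 0.63·exp(−0.75×2.8) = 0.63×0.1225 = 0.0771
Bulk density: ρ_b = (1−n)ρ_g + n·ρ_f = 0.9229×2.7 + 0.0771×1
       = 2.492 + 0.077 = 2.569 g/cm³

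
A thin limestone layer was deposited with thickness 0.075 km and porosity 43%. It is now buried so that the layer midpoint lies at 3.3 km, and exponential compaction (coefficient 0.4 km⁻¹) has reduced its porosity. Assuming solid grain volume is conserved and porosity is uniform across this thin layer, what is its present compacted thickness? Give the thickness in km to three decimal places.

Porosity at 3.3 km: φ = 0.43·exp(−0.4×3.3) = 0.1149
Solid-volume conservation: h(1−φ) = h₀(1−φ₀) ⇒ h = h₀·(1−φ₀)/(1−φ)
h = 0.075 × (1 − 0.43)/(1 − 0.1149) = 0.075 × 0.6440 = 0.0483 km

0.048 km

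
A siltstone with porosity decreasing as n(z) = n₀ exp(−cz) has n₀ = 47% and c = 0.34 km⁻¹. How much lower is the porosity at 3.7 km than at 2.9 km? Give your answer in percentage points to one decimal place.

n(2.9) = 0.47·e^(−0.34×2.9) = 0.1753
n(3.7) = 0.47·e^(−0.34×3.7) = 0.1336
Δn = 0.1753 − 0.1336 = 0.0418

4.2 percentage points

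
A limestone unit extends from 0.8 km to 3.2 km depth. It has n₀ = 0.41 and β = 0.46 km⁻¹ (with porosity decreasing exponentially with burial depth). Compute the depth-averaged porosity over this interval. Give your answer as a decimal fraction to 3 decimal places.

⟨n⟩ = (1/(Z₂−Z₁)) ∫ n₀ e^(−βZ) dZ = n₀·(e^(−β·Z₁) − e^(−β·Z₂)) / (β·(Z₂−Z₁))
e^(−0.46×0.8) = 0.6921; e^(−0.46×3.2) = 0.2295
⟨n⟩ = 0.41 × (0.6921 − 0.2295) / (0.46 × 2.4) = 0.41 × 0.4191 = 0.1718

0.172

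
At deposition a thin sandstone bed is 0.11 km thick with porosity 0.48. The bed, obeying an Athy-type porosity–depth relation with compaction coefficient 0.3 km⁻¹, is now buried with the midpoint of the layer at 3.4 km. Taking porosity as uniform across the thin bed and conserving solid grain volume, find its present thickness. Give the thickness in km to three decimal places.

Porosity at 3.4 km: φ = 0.48·exp(−0.3×3.4) = 0.1731
Solid-volume conservation: h(1−φ) = h₀(1−φ₀) ⇒ h = h₀·(1−φ₀)/(1−φ)
h = 0.11 × (1 − 0.48)/(1 − 0.1731) = 0.11 × 0.6288 = 0.0692 km

0.069 km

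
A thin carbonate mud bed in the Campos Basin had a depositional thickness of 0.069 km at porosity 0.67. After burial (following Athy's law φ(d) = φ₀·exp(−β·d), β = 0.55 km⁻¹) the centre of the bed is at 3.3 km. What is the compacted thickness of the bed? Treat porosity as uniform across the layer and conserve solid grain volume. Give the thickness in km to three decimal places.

0.026 km

Porosity at 3.3 km: φ = 0.67·exp(−0.55×3.3) = 0.1091
Solid-volume conservation: h(1−φ) = h₀(1−φ₀) ⇒ h = h₀·(1−φ₀)/(1−φ)
h = 0.069 × (1 − 0.67)/(1 − 0.1091) = 0.069 × 0.3704 = 0.0256 km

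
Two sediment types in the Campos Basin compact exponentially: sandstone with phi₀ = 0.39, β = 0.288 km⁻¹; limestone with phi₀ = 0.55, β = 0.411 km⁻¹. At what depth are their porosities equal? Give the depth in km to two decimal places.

2.79 km

Set phi₀ₐ e^(−βₐZ) = phi₀ᵦ e^(−βᵦZ) ⇒ ln(phi₀ₐ/phi₀ᵦ) = (βₐ − βᵦ)·Z
Z = ln(0.39/0.55) / (0.288 − 0.411) = -0.3438 / -0.123 = 2.795 km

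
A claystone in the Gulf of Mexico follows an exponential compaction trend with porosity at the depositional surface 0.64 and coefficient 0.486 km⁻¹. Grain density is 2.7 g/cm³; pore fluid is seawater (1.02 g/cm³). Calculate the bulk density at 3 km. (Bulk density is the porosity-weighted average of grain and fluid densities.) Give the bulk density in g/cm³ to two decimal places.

2.45 g/cm³

Porosity at depth: n = 0.64·exp(−0.486×3) = 0.64×0.2327 = 0.1489
Bulk density: ρ_b = (1−n)ρ_g + n·ρ_f = 0.8511×2.7 + 0.1489×1.02
       = 2.298 + 0.152 = 2.450 g/cm³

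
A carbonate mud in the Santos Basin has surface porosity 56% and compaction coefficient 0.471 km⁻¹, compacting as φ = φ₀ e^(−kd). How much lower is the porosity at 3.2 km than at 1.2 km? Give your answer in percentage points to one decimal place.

φ(1.2) = 0.56·e^(−0.471×1.2) = 0.3182
φ(3.2) = 0.56·e^(−0.471×3.2) = 0.1241
Δφ = 0.3182 − 0.1241 = 0.1942

19.4 percentage points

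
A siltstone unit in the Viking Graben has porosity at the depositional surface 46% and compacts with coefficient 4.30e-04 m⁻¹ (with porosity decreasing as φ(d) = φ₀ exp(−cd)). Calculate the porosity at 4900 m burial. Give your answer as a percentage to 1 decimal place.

Working in km (1 km = 1000 m; c in km⁻¹ = c in m⁻¹ × 1000):
φ = φ₀·exp(−c·d) = 0.46 × exp(−0.43 × 4.9) = 0.46 × exp(−2.107)
  = 0.46 × 0.1216 = 0.0559

5.6%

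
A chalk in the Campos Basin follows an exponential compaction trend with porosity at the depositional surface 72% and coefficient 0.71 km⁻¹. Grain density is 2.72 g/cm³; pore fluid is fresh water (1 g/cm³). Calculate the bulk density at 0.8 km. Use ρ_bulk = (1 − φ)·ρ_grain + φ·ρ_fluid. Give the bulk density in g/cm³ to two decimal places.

2.02 g/cm³

Porosity at depth: phi = 0.72·exp(−0.71×0.8) = 0.72×0.5667 = 0.4080
Bulk density: ρ_b = (1−phi)ρ_g + phi·ρ_f = 0.5920×2.72 + 0.4080×1
       = 1.610 + 0.408 = 2.018 g/cm³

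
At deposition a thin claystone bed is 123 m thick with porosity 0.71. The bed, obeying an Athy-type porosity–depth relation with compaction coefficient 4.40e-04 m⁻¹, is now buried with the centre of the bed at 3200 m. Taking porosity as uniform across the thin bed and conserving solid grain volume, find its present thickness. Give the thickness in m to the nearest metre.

Working in km (1 km = 1000 m; k in km⁻¹ = k in m⁻¹ × 1000):
Porosity at 3.2 km: phi = 0.71·exp(−0.44×3.2) = 0.1737
Solid-volume conservation: h(1−phi) = h₀(1−phi₀) ⇒ h = h₀·(1−phi₀)/(1−phi)
h = 0.123 × (1 − 0.71)/(1 − 0.1737) = 0.123 × 0.3510 = 0.0432 km

43 m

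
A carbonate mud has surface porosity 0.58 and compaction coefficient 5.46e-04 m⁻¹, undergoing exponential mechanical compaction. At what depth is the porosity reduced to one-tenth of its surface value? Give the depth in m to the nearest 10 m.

4220 m

Working in km (1 km = 1000 m; β in km⁻¹ = β in m⁻¹ × 1000):
φ/φ₀ = 1/10 ⇒ exp(−β·Z) = 1/10 ⇒ Z = ln(10) / β
Z = 2.3026 / 0.546 = 4.217 km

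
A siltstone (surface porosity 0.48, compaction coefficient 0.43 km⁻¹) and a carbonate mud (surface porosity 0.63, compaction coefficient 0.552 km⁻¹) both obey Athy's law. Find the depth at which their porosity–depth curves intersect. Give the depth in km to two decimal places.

Set n₀ₐ e^(−βₐZ) = n₀ᵦ e^(−βᵦZ) ⇒ ln(n₀ₐ/n₀ᵦ) = (βₐ − βᵦ)·Z
Z = ln(0.48/0.63) / (0.43 − 0.552) = -0.2719 / -0.122 = 2.229 km

2.23 km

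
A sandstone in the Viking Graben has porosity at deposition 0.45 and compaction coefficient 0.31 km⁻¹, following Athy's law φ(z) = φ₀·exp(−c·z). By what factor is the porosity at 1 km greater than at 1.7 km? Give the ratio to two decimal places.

1.24

φ(z₁)/φ(z₂) = e^(−c·z₁)/e^(−c·z₂) = e^{c(z₂−z₁)}
= exp(0.31 × 0.7) = exp(0.217) = 1.2423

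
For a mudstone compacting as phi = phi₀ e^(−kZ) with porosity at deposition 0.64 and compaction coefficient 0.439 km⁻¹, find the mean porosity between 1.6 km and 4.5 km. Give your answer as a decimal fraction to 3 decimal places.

0.179

⟨phi⟩ = (1/(Z₂−Z₁)) ∫ phi₀ e^(−kZ) dZ = phi₀·(e^(−k·Z₁) − e^(−k·Z₂)) / (k·(Z₂−Z₁))
e^(−0.439×1.6) = 0.4954; e^(−0.439×4.5) = 0.1387
⟨phi⟩ = 0.64 × (0.4954 − 0.1387) / (0.439 × 2.9) = 0.64 × 0.2802 = 0.1793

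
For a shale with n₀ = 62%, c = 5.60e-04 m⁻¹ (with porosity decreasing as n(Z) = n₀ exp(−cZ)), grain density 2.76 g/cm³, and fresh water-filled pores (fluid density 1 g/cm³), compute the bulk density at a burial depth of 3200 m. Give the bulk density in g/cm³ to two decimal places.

Working in km (1 km = 1000 m; c in km⁻¹ = c in m⁻¹ × 1000):
Porosity at depth: n = 0.62·exp(−0.56×3.2) = 0.62×0.1666 = 0.1033
Bulk density: ρ_b = (1−n)ρ_g + n·ρ_f = 0.8967×2.76 + 0.1033×1
       = 2.475 + 0.103 = 2.578 g/cm³

2.58 g/cm³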